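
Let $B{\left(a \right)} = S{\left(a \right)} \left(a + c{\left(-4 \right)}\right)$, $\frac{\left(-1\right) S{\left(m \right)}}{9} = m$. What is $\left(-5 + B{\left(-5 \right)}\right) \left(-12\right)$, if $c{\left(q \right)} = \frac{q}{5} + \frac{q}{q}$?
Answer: $2652$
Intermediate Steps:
$c{\left(q \right)} = 1 + \frac{q}{5}$ ($c{\left(q \right)} = q \frac{1}{5} + 1 = \frac{q}{5} + 1 = 1 + \frac{q}{5}$)
$S{\left(m \right)} = - 9 m$
$B{\left(a \right)} = - 9 a \left(\frac{1}{5} + a\right)$ ($B{\left(a \right)} = - 9 a \left(a + \left(1 + \frac{1}{5} \left(-4\right)\right)\right) = - 9 a \left(a + \left(1 - \frac{4}{5}\right)\right) = - 9 a \left(a + \frac{1}{5}\right) = - 9 a \left(\frac{1}{5} + a\right)$)
$\left(-5 + B{\left(-5 \right)}\right) \left(-12\right) = \left(-5 - - 9 \left(1 + 5 \left(-5\right)\right)\right) \left(-12\right) = \left(-5 - - 9 \left(1 - 25\right)\right) \left(-12\right) = \left(-5 - \left(-9\right) \left(-24\right)\right) \left(-12\right) = \left(-5 - 216\right) \left(-12\right) = \left(-221\right) \left(-12\right) = 2652$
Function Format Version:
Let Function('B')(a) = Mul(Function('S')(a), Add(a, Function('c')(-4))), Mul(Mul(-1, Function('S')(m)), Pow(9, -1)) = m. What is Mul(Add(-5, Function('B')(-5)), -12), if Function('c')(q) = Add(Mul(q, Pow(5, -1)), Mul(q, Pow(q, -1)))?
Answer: 2652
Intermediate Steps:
Function('c')(q) = Add(1, Mul(Rational(1, 5), q)) (Function('c')(q) = Add(Mul(q, Rational(1, 5)), 1) = Add(Mul(Rational(1, 5), q), 1) = Add(1, Mul(Rational(1, 5), q)))
Function('S')(m) = Mul(-9, m)
Function('B')(a) = Mul(-9, a, Add(Rational(1, 5), a)) (Function('B')(a) = Mul(Mul(-9, a), Add(a, Add(1, Mul(Rational(1, 5), -4)))) = Mul(Mul(-9, a), Add(a, Add(1, Rational(-4, 5)))) = Mul(Mul(-9, a), Add(a, Rational(1, 5))) = Mul(Mul(-9, a), Add(Rational(1, 5), a)) = Mul(-9, a, Add(Rational(1, 5), a)))
Mul(Add(-5, Function('B')(-5)), -12) = Mul(Add(-5, Mul(Rational(-9, 5), -5, Add(1, Mul(5, -5)))), -12) = Mul(Add(-5, Mul(Rational(-9, 5), -5, Add(1, -25))), -12) = Mul(Add(-5, Mul(Rational(-9, 5), -5, -24)), -12) = Mul(Add(-5, -216), -12) = Mul(-221, -12) = 2652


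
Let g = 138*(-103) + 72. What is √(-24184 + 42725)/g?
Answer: -√18541/14142 ≈ -0.0096284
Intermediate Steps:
g = -14142 (g = -14214 + 72 = -14142)
√(-24184 + 42725)/g = √(-24184 + 42725)/(-14142) = √18541*(-1/14142) = -√18541/14142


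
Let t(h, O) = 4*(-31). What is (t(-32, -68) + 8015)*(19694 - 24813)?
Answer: -40394029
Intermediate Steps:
t(h, O) = -124
(t(-32, -68) + 8015)*(19694 - 24813) = (-124 + 8015)*(19694 - 24813) = 7891*(-5119) = -40394029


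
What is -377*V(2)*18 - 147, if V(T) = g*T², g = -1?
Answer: 26997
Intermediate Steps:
V(T) = -T²
-377*V(2)*18 - 147 = -377*(-1*2²)*18 - 147 = -377*(-1*4)*18 - 147 = -(-1508)*18 - 147 = -377*(-72) - 147 = 27144 - 147 = 26997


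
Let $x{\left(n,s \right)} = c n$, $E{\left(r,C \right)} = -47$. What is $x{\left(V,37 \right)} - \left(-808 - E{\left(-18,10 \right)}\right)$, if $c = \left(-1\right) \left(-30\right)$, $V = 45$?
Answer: $2111$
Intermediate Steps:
$c = 30$
$x{\left(n,s \right)} = 30 n$
$x{\left(V,37 \right)} - \left(-808 - E{\left(-18,10 \right)}\right) = 30 \cdot 45 - \left(-808 - -47\right) = 1350 - \left(-808 + 47\right) = 1350 - -761 = 1350 + 761 = 2111$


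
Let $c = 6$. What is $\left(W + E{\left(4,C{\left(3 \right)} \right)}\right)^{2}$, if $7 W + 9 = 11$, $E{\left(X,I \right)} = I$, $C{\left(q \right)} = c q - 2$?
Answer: $\frac{12996}{49} \approx 265.22$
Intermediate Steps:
$C{\left(q \right)} = -2 + 6 q$ ($C{\left(q \right)} = 6 q - 2 = -2 + 6 q$)
$W = \frac{2}{7}$ ($W = - \frac{9}{7} + \frac{1}{7} \cdot 11 = - \frac{9}{7} + \frac{11}{7} = \frac{2}{7} \approx 0.28571$)
$\left(W + E{\left(4,C{\left(3 \right)} \right)}\right)^{2} = \left(\frac{2}{7} + \left(-2 + 6 \cdot 3\right)\right)^{2} = \left(\frac{2}{7} + \left(-2 + 18\right)\right)^{2} = \left(\frac{2}{7} + 16\right)^{2} = \left(\frac{114}{7}\right)^{2} = \frac{12996}{49}$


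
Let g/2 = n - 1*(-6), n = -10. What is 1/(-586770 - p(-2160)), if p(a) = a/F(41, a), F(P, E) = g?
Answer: -1/587040 ≈ -1.7035e-6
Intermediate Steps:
g = -8 (g = 2*(-10 - 1*(-6)) = 2*(-10 + 6) = 2*(-4) = -8)
F(P, E) = -8
p(a) = -a/8 (p(a) = a/(-8) = a*(-⅛) = -a/8)
1/(-586770 - p(-2160)) = 1/(-586770 - (-1)*(-2160)/8) = 1/(-586770 - 1*270) = 1/(-586770 - 270) = 1/(-587040) = -1/587040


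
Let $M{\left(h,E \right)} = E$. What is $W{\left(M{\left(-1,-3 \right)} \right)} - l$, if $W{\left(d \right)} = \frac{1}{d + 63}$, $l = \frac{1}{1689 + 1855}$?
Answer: $\frac{871}{53160} \approx 0.016385$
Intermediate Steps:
$l = \frac{1}{3544} \approx 0.00028217$
$W{\left(d \right)} = \frac{1}{63 + d}$
$W{\left(M{\left(-1,-3 \right)} \right)} - l = \frac{1}{63 - 3} - \frac{1}{3544} = \frac{1}{60} - \frac{1}{3544} = \frac{871}{53160}$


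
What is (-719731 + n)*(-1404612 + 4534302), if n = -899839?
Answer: -5068752033300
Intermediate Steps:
(-719731 + n)*(-1404612 + 4534302) = (-719731 - 899839)*(-1404612 + 4534302) = -1619570*3129690 = -5068752033300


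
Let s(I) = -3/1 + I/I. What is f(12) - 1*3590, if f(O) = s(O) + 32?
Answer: -3560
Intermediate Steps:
s(I) = -2 (s(I) = -3*1 + 1 = -3 + 1 = -2)
f(O) = 30 (f(O) = -2 + 32 = 30)
f(12) - 1*3590 = 30 - 1*3590 = 30 - 3590 = -3560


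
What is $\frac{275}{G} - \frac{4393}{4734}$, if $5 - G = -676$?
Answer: $- \frac{563261}{1074618} \approx -0.52415$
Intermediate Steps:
$G = 681$ ($G = 5 - -676 = 5 + 676 = 681$)
$\frac{275}{G} - \frac{4393}{4734} = \frac{275}{681} - \frac{4393}{4734} = - \frac{563261}{1074618}$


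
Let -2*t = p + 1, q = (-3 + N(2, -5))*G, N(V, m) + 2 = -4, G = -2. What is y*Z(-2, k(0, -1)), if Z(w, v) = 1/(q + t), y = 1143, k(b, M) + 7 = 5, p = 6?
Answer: 2286/29 ≈ 78.828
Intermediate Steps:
k(b, M) = -2 (k(b, M) = -7 + 5 = -2)
N(V, m) = -6 (N(V, m) = -2 - 4 = -6)
q = 18 (q = (-3 - 6)*(-2) = -9*(-2) = 18)
t = -7/2 (t = -(6 + 1)/2 = -1/2*7 = -7/2 ≈ -3.5000)
Z(w, v) = 2/29 (Z(w, v) = 1/(18 - 7/2) = 1/(29/2) = 2/29)
y*Z(-2, k(0, -1)) = 1143*(2/29) = 2286/29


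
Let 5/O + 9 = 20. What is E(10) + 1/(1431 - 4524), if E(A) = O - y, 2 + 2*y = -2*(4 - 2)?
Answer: 117523/34023 ≈ 3.4542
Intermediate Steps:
O = 5/11 (O = 5/(-9 + 20) = 5/11 ≈ 0.45455)
y = -3 (y = -1 + (-2*(4 - 2))/2 = -1 + (-2*2)/2 = -1 + (½)*(-4) = -1 - 2 = -3)
E(A) = 38/11 (E(A) = 5/11 - 1*(-3) = 5/11 + 3 = 38/11)
E(10) + 1/(1431 - 4524) = 38/11 + 1/(1431 - 4524) = 38/11 + 1/(-3093) = 38/11 - 1/3093 = 117523/34023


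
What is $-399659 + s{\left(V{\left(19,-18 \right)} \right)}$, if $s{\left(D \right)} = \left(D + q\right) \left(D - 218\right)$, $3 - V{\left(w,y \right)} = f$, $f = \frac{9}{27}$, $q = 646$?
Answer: $- \frac{4854047}{9} \approx -5.3934 \cdot 10^{5}$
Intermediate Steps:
$f = \frac{1}{3}$ ($f = 9 \cdot \frac{1}{27} = \frac{1}{3} \approx 0.33333$)
$V{\left(w,y \right)} = \frac{8}{3}$ ($V{\left(w,y \right)} = 3 - \frac{1}{3} = \frac{8}{3}$)
$s{\left(D \right)} = \left(-218 + D\right) \left(646 + D\right)$ ($s{\left(D \right)} = \left(D + 646\right) \left(D - 218\right) = \left(646 + D\right) \left(-218 + D\right) = \left(-218 + D\right) \left(646 + D\right)$)
$-399659 + s{\left(V{\left(19,-18 \right)} \right)} = -399659 + \left(-140828 + \left(\frac{8}{3}\right)^{2} + 428 \cdot \frac{8}{3}\right) = -399659 + \left(-140828 + \frac{64}{9} + \frac{3424}{3}\right) = -399659 - \frac{1257116}{9} = - \frac{4854047}{9}$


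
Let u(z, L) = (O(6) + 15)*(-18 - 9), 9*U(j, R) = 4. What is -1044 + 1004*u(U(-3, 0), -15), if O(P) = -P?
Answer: -245016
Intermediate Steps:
U(j, R) = 4/9 (U(j, R) = (⅑)*4 = 4/9)
u(z, L) = -243 (u(z, L) = (-1*6 + 15)*(-18 - 9) = (-6 + 15)*(-27) = 9*(-27) = -243)
-1044 + 1004*u(U(-3, 0), -15) = -1044 + 1004*(-243) = -1044 - 243972 = -245016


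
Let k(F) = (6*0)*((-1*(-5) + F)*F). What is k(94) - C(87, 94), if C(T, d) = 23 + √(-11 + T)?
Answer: -23 - 2*√19 ≈ -31.718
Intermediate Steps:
k(F) = 0 (k(F) = 0*((5 + F)*F) = 0*(F*(5 + F)) = 0)
k(94) - C(87, 94) = 0 - (23 + √(-11 + 87)) = 0 - (23 + √76) = 0 - (23 + 2*√19) = 0 + (-23 - 2*√19) = -23 - 2*√19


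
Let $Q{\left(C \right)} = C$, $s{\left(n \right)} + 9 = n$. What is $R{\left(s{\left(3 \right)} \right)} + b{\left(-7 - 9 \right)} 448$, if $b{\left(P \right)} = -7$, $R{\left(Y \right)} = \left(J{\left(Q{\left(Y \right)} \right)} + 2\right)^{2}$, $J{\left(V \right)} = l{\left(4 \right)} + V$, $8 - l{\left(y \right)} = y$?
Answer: $-3136$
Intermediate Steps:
$s{\left(n \right)} = -9 + n$
$l{\left(y \right)} = 8 - y$
$J{\left(V \right)} = 4 + V$ ($J{\left(V \right)} = \left(8 - 4\right) + V = 4 + V$)
$R{\left(Y \right)} = \left(6 + Y\right)^{2}$ ($R{\left(Y \right)} = \left(\left(4 + Y\right) + 2\right)^{2} = \left(6 + Y\right)^{2}$)
$R{\left(s{\left(3 \right)} \right)} + b{\left(-7 - 9 \right)} 448 = \left(6 + \left(-9 + 3\right)\right)^{2} - 3136 = \left(6 - 6\right)^{2} - 3136 = 0^{2} - 3136 = 0 - 3136 = -3136$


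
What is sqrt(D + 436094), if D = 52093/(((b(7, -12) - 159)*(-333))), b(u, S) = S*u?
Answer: sqrt(3917006015169)/2997 ≈ 660.38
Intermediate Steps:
D = 52093/80919 (D = 52093/(((-12*7 - 159)*(-333))) = 52093/(((-84 - 159)*(-333))) = 52093/((-243*(-333))) = 52093/80919 ≈ 0.64377)
sqrt(D + 436094) = sqrt(52093/80919 + 436094) = sqrt(35288342479/80919) = sqrt(3917006015169)/2997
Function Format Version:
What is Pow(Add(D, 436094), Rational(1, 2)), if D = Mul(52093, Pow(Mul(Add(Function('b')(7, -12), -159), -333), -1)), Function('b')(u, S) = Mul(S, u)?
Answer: Mul(Rational(1, 2997), Pow(3917006015169, Rational(1, 2))) ≈ 660.38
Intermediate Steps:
D = Rational(52093, 80919) (D = Mul(52093, Pow(Mul(Add(Mul(-12, 7), -159), -333), -1)) = Mul(52093, Pow(Mul(Add(-84, -159), -333), -1)) = Mul(52093, Pow(Mul(-243, -333), -1)) = Mul(52093, Pow(80919, -1)) = Mul(52093, Rational(1, 80919)) = Rational(52093, 80919) ≈ 0.64377)
Pow(Add(D, 436094), Rational(1, 2)) = Pow(Add(Rational(52093, 80919), 436094), Rational(1, 2)) = Pow(Rational(35288342479, 80919), Rational(1, 2)) = Mul(Rational(1, 2997), Pow(3917006015169, Rational(1, 2)))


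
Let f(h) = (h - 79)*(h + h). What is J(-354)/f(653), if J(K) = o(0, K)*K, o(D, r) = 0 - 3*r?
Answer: -93987/187411 ≈ -0.50150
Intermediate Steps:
f(h) = 2*h*(-79 + h) (f(h) = (-79 + h)*(2*h) = 2*h*(-79 + h))
o(D, r) = -3*r
J(K) = -3*K**2 (J(K) = (-3*K)*K = -3*K**2)
J(-354)/f(653) = (-3*(-354)**2)/((2*653*(-79 + 653))) = (-3*125316)/((2*653*574)) = -375948/749644 = -375948*1/749644 = -93987/187411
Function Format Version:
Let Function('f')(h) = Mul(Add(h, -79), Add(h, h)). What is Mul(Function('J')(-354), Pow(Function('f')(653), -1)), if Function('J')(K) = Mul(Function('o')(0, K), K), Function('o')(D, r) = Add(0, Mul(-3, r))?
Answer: Rational(-93987, 187411) ≈ -0.50150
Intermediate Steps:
Function('f')(h) = Mul(2, h, Add(-79, h)) (Function('f')(h) = Mul(Add(-79, h), Mul(2, h)) = Mul(2, h, Add(-79, h)))
Function('o')(D, r) = Mul(-3, r)
Function('J')(K) = Mul(-3, Pow(K, 2)) (Function('J')(K) = Mul(Mul(-3, K), K) = Mul(-3, Pow(K, 2)))
Mul(Function('J')(-354), Pow(Function('f')(653), -1)) = Mul(Mul(-3, Pow(-354, 2)), Pow(Mul(2, 653, Add(-79, 653)), -1)) = Mul(Mul(-3, 125316), Pow(Mul(2, 653, 574), -1)) = Mul(-375948, Pow(749644, -1)) = Mul(-375948, Rational(1, 749644)) = Rational(-93987, 187411)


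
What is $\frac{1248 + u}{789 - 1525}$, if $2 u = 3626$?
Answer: $- \frac{3061}{736} \approx -4.159$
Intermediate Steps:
$u = 1813$ ($u = \frac{1}{2} \cdot 3626 = 1813$)
$\frac{1248 + u}{789 - 1525} = \frac{1248 + 1813}{789 - 1525} = \frac{3061}{-736} = 3061 \left(- \frac{1}{736}\right) = - \frac{3061}{736}$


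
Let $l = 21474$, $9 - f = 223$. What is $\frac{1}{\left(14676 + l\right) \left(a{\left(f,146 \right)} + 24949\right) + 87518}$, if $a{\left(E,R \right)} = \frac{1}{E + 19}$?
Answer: $\frac{13}{11725917874} \approx 1.1087 \cdot 10^{-9}$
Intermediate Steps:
$f = -214$ ($f = 9 - 223 = -214$)
$a{\left(E,R \right)} = \frac{1}{19 + E}$
$\frac{1}{\left(14676 + l\right) \left(a{\left(f,146 \right)} + 24949\right) + 87518} = \frac{1}{\left(14676 + 21474\right) \left(\frac{1}{19 - 214} + 24949\right) + 87518} = \frac{1}{36150 \left(\frac{1}{-195} + 24949\right) + 87518} = \frac{1}{36150 \left(- \frac{1}{195} + 24949\right) + 87518} = \frac{1}{36150 \cdot \frac{4865054}{195} + 87518} = \frac{1}{\frac{11724780140}{13} + 87518} = \frac{1}{\frac{11725917874}{13}} = \frac{13}{11725917874}$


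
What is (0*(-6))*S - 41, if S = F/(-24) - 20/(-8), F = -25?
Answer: -41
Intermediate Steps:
S = 85/24 (S = -25/(-24) - 20/(-8) = -25*(-1/24) - 20*(-1/8) = 25/24 + 5/2 = 85/24 ≈ 3.5417)
(0*(-6))*S - 41 = (0*(-6))*(85/24) - 41 = 0*(85/24) - 41 = 0 - 41 = -41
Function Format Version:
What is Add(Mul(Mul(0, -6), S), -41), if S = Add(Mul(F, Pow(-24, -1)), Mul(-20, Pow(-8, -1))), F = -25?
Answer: -41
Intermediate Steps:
S = Rational(85, 24) (S = Add(Mul(-25, Pow(-24, -1)), Mul(-20, Pow(-8, -1))) = Add(Mul(-25, Rational(-1, 24)), Mul(-20, Rational(-1, 8))) = Add(Rational(25, 24), Rational(5, 2)) = Rational(85, 24) ≈ 3.5417)
Add(Mul(Mul(0, -6), S), -41) = Add(Mul(Mul(0, -6), Rational(85, 24)), -41) = Add(Mul(0, Rational(85, 24)), -41) = Add(0, -41) = -41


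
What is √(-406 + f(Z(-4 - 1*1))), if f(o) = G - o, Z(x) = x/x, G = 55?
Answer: 4*I*√22 ≈ 18.762*I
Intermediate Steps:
Z(x) = 1
f(o) = 55 - o
√(-406 + f(Z(-4 - 1*1))) = √(-406 + (55 - 1*1)) = √(-406 + (55 - 1)) = √(-406 + 54) = √(-352) = 4*I*√22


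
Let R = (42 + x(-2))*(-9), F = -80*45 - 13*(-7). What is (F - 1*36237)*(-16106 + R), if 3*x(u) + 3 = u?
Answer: 654576874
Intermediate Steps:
F = -3509 (F = -3600 + 91 = -3509)
x(u) = -1 + u/3
R = -363 (R = (42 + (-1 + (⅓)*(-2)))*(-9) = (42 + (-1 - ⅔))*(-9) = (42 - 5/3)*(-9) = (121/3)*(-9) = -363)
(F - 1*36237)*(-16106 + R) = (-3509 - 1*36237)*(-16106 - 363) = (-3509 - 36237)*(-16469) = -39746*(-16469) = 654576874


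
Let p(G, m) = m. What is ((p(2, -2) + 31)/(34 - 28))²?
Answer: 841/36 ≈ 23.361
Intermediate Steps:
((p(2, -2) + 31)/(34 - 28))² = ((-2 + 31)/(34 - 28))² = (29/6)² = 841/36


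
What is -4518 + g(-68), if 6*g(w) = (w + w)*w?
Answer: -8930/3 ≈ -2976.7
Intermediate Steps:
g(w) = w²/3 (g(w) = ((w + w)*w)/6 = ((2*w)*w)/6 = (2*w²)/6 = w²/3)
-4518 + g(-68) = -4518 + (⅓)*(-68)² = -4518 + (⅓)*4624 = -4518 + 4624/3 = -8930/3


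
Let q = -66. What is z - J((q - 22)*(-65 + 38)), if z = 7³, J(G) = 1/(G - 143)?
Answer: 765918/2233 ≈ 343.00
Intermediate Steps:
J(G) = 1/(-143 + G)
z = 343
z - J((q - 22)*(-65 + 38)) = 343 - 1/(-143 + (-66 - 22)*(-65 + 38)) = 343 - 1/(-143 - 88*(-27)) = 343 - 1/(-143 + 2376) = 343 - 1/2233 = 765918/2233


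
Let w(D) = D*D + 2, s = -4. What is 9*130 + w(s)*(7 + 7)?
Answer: 1422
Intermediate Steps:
w(D) = 2 + D² (w(D) = D² + 2 = 2 + D²)
9*130 + w(s)*(7 + 7) = 9*130 + (2 + (-4)²)*(7 + 7) = 1170 + (2 + 16)*14 = 1170 + 18*14 = 1170 + 252 = 1422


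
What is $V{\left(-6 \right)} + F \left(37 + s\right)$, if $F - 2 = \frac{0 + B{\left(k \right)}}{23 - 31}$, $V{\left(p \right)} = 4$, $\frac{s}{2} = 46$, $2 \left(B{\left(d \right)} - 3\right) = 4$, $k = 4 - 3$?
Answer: $\frac{1451}{8} \approx 181.38$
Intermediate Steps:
$k = 1$
$B{\left(d \right)} = 5$ ($B{\left(d \right)} = 3 + \frac{1}{2} \cdot 4 = 3 + 2 = 5$)
$s = 92$ ($s = 2 \cdot 46 = 92$)
$F = \frac{11}{8}$ ($F = 2 + \frac{0 + 5}{23 - 31} = 2 + \frac{5}{-8} = 2 + 5 \left(- \frac{1}{8}\right) = 2 - \frac{5}{8} = \frac{11}{8} \approx 1.375$)
$V{\left(-6 \right)} + F \left(37 + s\right) = 4 + \frac{11 \left(37 + 92\right)}{8} = 4 + \frac{11}{8} \cdot 129 = 4 + \frac{1419}{8} = \frac{1451}{8}$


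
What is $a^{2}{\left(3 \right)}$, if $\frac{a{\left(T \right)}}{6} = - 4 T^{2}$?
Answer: $46656$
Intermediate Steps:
$a{\left(T \right)} = - 24 T^{2}$ ($a{\left(T \right)} = 6 \left(- 4 T^{2}\right) = - 24 T^{2}$)
$a^{2}{\left(3 \right)} = \left(- 24 \cdot 3^{2}\right)^{2} = \left(\left(-24\right) 9\right)^{2} = \left(-216\right)^{2} = 46656$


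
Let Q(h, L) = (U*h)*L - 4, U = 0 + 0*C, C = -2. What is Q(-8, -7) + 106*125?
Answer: 13246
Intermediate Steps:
U = 0 (U = 0 + 0*(-2) = 0 + 0 = 0)
Q(h, L) = -4 (Q(h, L) = (0*h)*L - 4 = 0*L - 4 = 0 - 4 = -4)
Q(-8, -7) + 106*125 = -4 + 106*125 = -4 + 13250 = 13246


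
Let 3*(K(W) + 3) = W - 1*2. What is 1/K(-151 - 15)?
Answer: -1/59 ≈ -0.016949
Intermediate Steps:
K(W) = -11/3 + W/3 (K(W) = -3 + (W - 1*2)/3 = -3 + (W - 2)/3 = -3 + (-2 + W)/3 = -3 + (-⅔ + W/3) = -11/3 + W/3)
1/K(-151 - 15) = 1/(-11/3 + (-151 - 15)/3) = 1/(-11/3 + (⅓)*(-166)) = 1/(-11/3 - 166/3) = 1/(-59) = -1/59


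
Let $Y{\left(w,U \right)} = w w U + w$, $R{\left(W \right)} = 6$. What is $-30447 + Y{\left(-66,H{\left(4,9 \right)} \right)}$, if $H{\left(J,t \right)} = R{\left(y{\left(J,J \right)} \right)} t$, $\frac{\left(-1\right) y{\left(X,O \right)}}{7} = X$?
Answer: $204711$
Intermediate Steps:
$y{\left(X,O \right)} = - 7 X$
$H{\left(J,t \right)} = 6 t$
$Y{\left(w,U \right)} = w + U w^{2}$ ($Y{\left(w,U \right)} = w^{2} U + w = U w^{2} + w = w + U w^{2}$)
$-30447 + Y{\left(-66,H{\left(4,9 \right)} \right)} = -30447 - 66 \left(1 + 6 \cdot 9 \left(-66\right)\right) = -30447 - 66 \left(1 + 54 \left(-66\right)\right) = -30447 - 66 \left(1 - 3564\right) = -30447 - -235158 = -30447 + 235158 = 204711$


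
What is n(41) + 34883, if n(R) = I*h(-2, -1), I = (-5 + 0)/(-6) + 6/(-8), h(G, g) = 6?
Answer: 69767/2 ≈ 34884.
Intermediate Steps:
I = 1/12 (I = -5*(-⅙) + 6*(-⅛) = ⅚ - ¾ = 1/12 ≈ 0.083333)
n(R) = ½ (n(R) = (1/12)*6 = ½)
n(41) + 34883 = ½ + 34883 = 69767/2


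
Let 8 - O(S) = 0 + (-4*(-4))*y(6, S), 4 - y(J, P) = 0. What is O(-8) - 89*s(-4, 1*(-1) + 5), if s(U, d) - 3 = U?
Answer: 33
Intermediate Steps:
s(U, d) = 3 + U
y(J, P) = 4 (y(J, P) = 4 - 1*0 = 4 + 0 = 4)
O(S) = -56 (O(S) = 8 - (0 - 4*(-4)*4) = 8 - (0 + 16*4) = 8 - (0 + 64) = 8 - 1*64 = 8 - 64 = -56)
O(-8) - 89*s(-4, 1*(-1) + 5) = -56 - 89*(3 - 4) = -56 - 89*(-1) = -56 + 89 = 33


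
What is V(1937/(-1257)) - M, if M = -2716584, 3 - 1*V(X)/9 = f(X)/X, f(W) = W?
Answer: 2716602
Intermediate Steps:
V(X) = 18 (V(X) = 27 - 9*X/X = 27 - 9*1 = 27 - 9 = 18)
V(1937/(-1257)) - M = 18 - 1*(-2716584) = 18 + 2716584 = 2716602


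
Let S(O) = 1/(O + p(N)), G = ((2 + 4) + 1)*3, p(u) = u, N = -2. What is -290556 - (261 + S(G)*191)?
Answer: -5525714/19 ≈ -2.9083e+5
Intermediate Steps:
G = 21 (G = (6 + 1)*3 = 7*3 = 21)
S(O) = 1/(-2 + O) (S(O) = 1/(O - 2) = 1/(-2 + O))
-290556 - (261 + S(G)*191) = -290556 - (261 + 191/(-2 + 21)) = -290556 - (261 + 191/19) = -290556 - 1*5150/19 = -290556 - 5150/19 = -5525714/19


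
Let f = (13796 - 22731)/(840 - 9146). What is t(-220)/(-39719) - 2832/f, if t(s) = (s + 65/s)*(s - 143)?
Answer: -3740033356107/1419557060 ≈ -2634.6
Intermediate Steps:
f = 8935/8306 (f = -8935/(-8306) = -8935*(-1/8306) = 8935/8306 ≈ 1.0757)
t(s) = (-143 + s)*(s + 65/s) (t(s) = (s + 65/s)*(-143 + s) = (-143 + s)*(s + 65/s))
t(-220)/(-39719) - 2832/f = (65 + (-220)**2 - 9295/(-220) - 143*(-220))/(-39719) - 2832/8935/8306 = (65 + 48400 - 9295*(-1/220) + 31460)*(-1/39719) - 2832*8306/8935 = (65 + 48400 + 169/4 + 31460)*(-1/39719) - 23522592/8935 = (319869/4)*(-1/39719) - 23522592/8935 = -319869/158876 - 23522592/8935 = -3740033356107/1419557060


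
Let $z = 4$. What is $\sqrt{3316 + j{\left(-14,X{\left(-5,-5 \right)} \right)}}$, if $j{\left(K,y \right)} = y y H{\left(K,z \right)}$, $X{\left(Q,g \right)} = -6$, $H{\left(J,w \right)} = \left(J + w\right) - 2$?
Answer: $2 \sqrt{721} \approx 53.703$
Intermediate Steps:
$H{\left(J,w \right)} = -2 + J + w$
$j{\left(K,y \right)} = y^{2} \left(2 + K\right)$ ($j{\left(K,y \right)} = y y \left(-2 + K + 4\right) = y^{2} \left(2 + K\right)$)
$\sqrt{3316 + j{\left(-14,X{\left(-5,-5 \right)} \right)}} = \sqrt{3316 + \left(-6\right)^{2} \left(2 - 14\right)} = \sqrt{3316 + 36 \left(-12\right)} = \sqrt{3316 - 432} = \sqrt{2884} = 2 \sqrt{721}$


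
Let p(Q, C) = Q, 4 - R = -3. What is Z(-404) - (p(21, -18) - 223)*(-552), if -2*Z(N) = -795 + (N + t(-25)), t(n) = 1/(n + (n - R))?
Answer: -6321556/57 ≈ -1.1090e+5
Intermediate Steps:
R = 7 (R = 4 - 1*(-3) = 4 + 3 = 7)
t(n) = 1/(-7 + 2*n) (t(n) = 1/(n + (n - 1*7)) = 1/(n + (n - 7)) = 1/(n + (-7 + n)) = 1/(-7 + 2*n))
Z(N) = 22658/57 - N/2 (Z(N) = -(-795 + (N + 1/(-7 + 2*(-25))))/2 = -(-795 + (N + 1/(-7 - 50)))/2 = -(-795 + (N + 1/(-57)))/2 = -(-795 + (N - 1/57))/2 = -(-795 + (-1/57 + N))/2 = -(-45316/57 + N)/2 = 22658/57 - N/2)
Z(-404) - (p(21, -18) - 223)*(-552) = (22658/57 - 1/2*(-404)) - (21 - 223)*(-552) = (22658/57 + 202) - (-202)*(-552) = 34172/57 - 1*111504 = 34172/57 - 111504 = -6321556/57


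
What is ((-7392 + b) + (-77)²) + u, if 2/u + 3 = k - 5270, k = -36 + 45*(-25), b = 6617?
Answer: 16580417/3217 ≈ 5154.0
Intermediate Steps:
k = -1161 (k = -36 - 1125 = -1161)
u = -1/3217 (u = 2/(-3 + (-1161 - 5270)) = 2/(-3 - 6431) = 2/(-6434) = 2*(-1/6434) = -1/3217 ≈ -0.00031085)
((-7392 + b) + (-77)²) + u = ((-7392 + 6617) + (-77)²) - 1/3217 = (-775 + 5929) - 1/3217 = 5154 - 1/3217 = 16580417/3217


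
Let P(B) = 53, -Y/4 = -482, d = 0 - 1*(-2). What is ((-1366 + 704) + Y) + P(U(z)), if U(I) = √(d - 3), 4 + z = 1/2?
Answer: 1319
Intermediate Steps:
z = -7/2 (z = -4 + 1/2 = -4 + ½ = -7/2 ≈ -3.5000)
d = 2 (d = 0 + 2 = 2)
Y = 1928 (Y = -4*(-482) = 1928)
U(I) = I (U(I) = √(2 - 3) = √(-1) = I)
((-1366 + 704) + Y) + P(U(z)) = ((-1366 + 704) + 1928) + 53 = (-662 + 1928) + 53 = 1266 + 53 = 1319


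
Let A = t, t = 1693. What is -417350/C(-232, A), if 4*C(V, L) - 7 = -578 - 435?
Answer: 834700/503 ≈ 1659.4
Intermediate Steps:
A = 1693
C(V, L) = -503/2 (C(V, L) = 7/4 + (-578 - 435)/4 = 7/4 + (¼)*(-1013) = 7/4 - 1013/4 = -503/2)
-417350/C(-232, A) = -417350/(-503/2) = -417350*(-2/503) = 834700/503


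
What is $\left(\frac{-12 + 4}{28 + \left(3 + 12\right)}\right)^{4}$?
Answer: $\frac{4096}{3418801} \approx 0.0011981$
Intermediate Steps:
$\left(\frac{-12 + 4}{28 + \left(3 + 12\right)}\right)^{4} = \left(- \frac{8}{28 + 15}\right)^{4} = \left(- \frac{8}{43}\right)^{4} = \frac{4096}{3418801}$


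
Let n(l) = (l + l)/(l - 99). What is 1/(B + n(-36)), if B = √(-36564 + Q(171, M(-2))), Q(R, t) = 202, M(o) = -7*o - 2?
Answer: 60/4090757 - 225*I*√36362/8181514 ≈ 1.4667e-5 - 0.0052441*I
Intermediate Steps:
M(o) = -2 - 7*o
B = I*√36362 (B = √(-36564 + 202) = √(-36362) = I*√36362 ≈ 190.69*I)
n(l) = 2*l/(-99 + l) (n(l) = (2*l)/(-99 + l) = 2*l/(-99 + l))
1/(B + n(-36)) = 1/(I*√36362 + 2*(-36)/(-99 - 36)) = 1/(I*√36362 + 2*(-36)/(-135)) = 1/(I*√36362 + 2*(-36)*(-1/135)) = 1/(I*√36362 + 8/15) = 1/(8/15 + I*√36362)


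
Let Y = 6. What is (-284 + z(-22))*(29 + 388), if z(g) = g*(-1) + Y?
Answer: -106752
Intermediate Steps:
z(g) = 6 - g (z(g) = g*(-1) + 6 = -g + 6 = 6 - g)
(-284 + z(-22))*(29 + 388) = (-284 + (6 - 1*(-22)))*(29 + 388) = (-284 + (6 + 22))*417 = (-284 + 28)*417 = -256*417 = -106752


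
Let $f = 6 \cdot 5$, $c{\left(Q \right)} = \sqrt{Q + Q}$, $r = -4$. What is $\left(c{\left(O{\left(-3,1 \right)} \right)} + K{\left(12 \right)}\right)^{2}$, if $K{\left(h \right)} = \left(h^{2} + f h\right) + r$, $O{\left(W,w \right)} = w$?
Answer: $\left(500 + \sqrt{2}\right)^{2} \approx 2.5142 \cdot 10^{5}$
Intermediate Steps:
$c{\left(Q \right)} = \sqrt{2} \sqrt{Q}$ ($c{\left(Q \right)} = \sqrt{2 Q} = \sqrt{2} \sqrt{Q}$)
$f = 30$
$K{\left(h \right)} = -4 + h^{2} + 30 h$ ($K{\left(h \right)} = \left(h^{2} + 30 h\right) - 4 = -4 + h^{2} + 30 h$)
$\left(c{\left(O{\left(-3,1 \right)} \right)} + K{\left(12 \right)}\right)^{2} = \left(\sqrt{2} \sqrt{1} + \left(-4 + 12^{2} + 30 \cdot 12\right)\right)^{2} = \left(\sqrt{2} \cdot 1 + \left(-4 + 144 + 360\right)\right)^{2} = \left(\sqrt{2} + 500\right)^{2} = \left(500 + \sqrt{2}\right)^{2}$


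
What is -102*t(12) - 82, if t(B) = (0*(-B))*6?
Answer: -82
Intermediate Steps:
t(B) = 0 (t(B) = 0*6 = 0)
-102*t(12) - 82 = -102*0 - 82 = 0 - 82 = -82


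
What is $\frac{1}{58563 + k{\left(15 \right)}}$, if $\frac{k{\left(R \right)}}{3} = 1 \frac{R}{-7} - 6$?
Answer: $\frac{7}{409770} \approx 1.7083 \cdot 10^{-5}$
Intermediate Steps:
$k{\left(R \right)} = -18 - \frac{3 R}{7}$ ($k{\left(R \right)} = 3 \left(1 \frac{R}{-7} - 6\right) = 3 \left(1 R \left(- \frac{1}{7}\right) - 6\right) = 3 \left(1 \left(- \frac{R}{7}\right) - 6\right) = 3 \left(- \frac{R}{7} - 6\right) = 3 \left(-6 - \frac{R}{7}\right) = -18 - \frac{3 R}{7}$)
$\frac{1}{58563 + k{\left(15 \right)}} = \frac{1}{58563 - \frac{171}{7}} = \frac{1}{\frac{409770}{7}} = \frac{7}{409770}$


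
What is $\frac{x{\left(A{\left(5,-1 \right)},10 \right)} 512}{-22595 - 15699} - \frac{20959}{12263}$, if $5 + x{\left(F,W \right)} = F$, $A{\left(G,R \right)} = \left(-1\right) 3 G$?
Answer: $- \frac{338515413}{234799661} \approx -1.4417$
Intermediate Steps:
$A{\left(G,R \right)} = - 3 G$
$x{\left(F,W \right)} = -5 + F$
$\frac{x{\left(A{\left(5,-1 \right)},10 \right)} 512}{-22595 - 15699} - \frac{20959}{12263} = \frac{\left(-5 - 15\right) 512}{-22595 - 15699} - \frac{20959}{12263} = \frac{\left(-20\right) 512}{-38294} - \frac{20959}{12263} = \left(-10240\right) \left(- \frac{1}{38294}\right) - \frac{20959}{12263} = \frac{5120}{19147} - \frac{20959}{12263} = - \frac{338515413}{234799661}$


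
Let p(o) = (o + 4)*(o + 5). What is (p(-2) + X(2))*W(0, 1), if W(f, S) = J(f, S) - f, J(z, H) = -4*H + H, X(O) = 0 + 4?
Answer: -30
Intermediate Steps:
p(o) = (4 + o)*(5 + o)
X(O) = 4
J(z, H) = -3*H
W(f, S) = -f - 3*S (W(f, S) = -3*S - f = -f - 3*S)
(p(-2) + X(2))*W(0, 1) = ((20 + (-2)² + 9*(-2)) + 4)*(-1*0 - 3*1) = ((20 + 4 - 18) + 4)*(0 - 3) = (6 + 4)*(-3) = 10*(-3) = -30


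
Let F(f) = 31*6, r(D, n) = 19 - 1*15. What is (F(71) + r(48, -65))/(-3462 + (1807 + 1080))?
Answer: -38/115 ≈ -0.33043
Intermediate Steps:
r(D, n) = 4 (r(D, n) = 19 - 15 = 4)
F(f) = 186
(F(71) + r(48, -65))/(-3462 + (1807 + 1080)) = (186 + 4)/(-3462 + (1807 + 1080)) = 190/(-3462 + 2887) = 190/(-575) = 190*(-1/575) = -38/115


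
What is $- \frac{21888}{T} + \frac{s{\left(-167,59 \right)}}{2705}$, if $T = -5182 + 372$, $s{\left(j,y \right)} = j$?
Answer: $\frac{5840377}{1301105} \approx 4.4888$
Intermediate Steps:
$T = -4810$
$- \frac{21888}{T} + \frac{s{\left(-167,59 \right)}}{2705} = - \frac{21888}{-4810} - \frac{167}{2705} = \left(-21888\right) \left(- \frac{1}{4810}\right) - \frac{167}{2705} = \frac{10944}{2405} - \frac{167}{2705} = \frac{5840377}{1301105}$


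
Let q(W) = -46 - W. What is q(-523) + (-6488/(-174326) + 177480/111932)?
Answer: 1167400422395/2439082229 ≈ 478.62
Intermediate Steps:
q(-523) + (-6488/(-174326) + 177480/111932) = (-46 - 1*(-523)) + (-6488/(-174326) + 177480/111932) = (-46 + 523) + (-6488*(-1/174326) + 177480*(1/111932)) = 477 + (3244/87163 + 44370/27983) = 477 + 3958199162/2439082229 = 1167400422395/2439082229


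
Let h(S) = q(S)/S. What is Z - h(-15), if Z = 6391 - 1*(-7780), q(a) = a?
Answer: 14170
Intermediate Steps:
Z = 14171 (Z = 6391 + 7780 = 14171)
h(S) = 1 (h(S) = S/S = 1)
Z - h(-15) = 14171 - 1*1 = 14171 - 1 = 14170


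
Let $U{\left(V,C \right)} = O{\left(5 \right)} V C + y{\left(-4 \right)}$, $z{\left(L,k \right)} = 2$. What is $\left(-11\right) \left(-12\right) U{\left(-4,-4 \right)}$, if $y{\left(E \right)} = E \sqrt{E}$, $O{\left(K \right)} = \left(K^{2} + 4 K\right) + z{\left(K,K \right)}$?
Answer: $99264 - 1056 i \approx 99264.0 - 1056.0 i$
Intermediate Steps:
$O{\left(K \right)} = 2 + K^{2} + 4 K$ ($O{\left(K \right)} = \left(K^{2} + 4 K\right) + 2 = 2 + K^{2} + 4 K$)
$y{\left(E \right)} = E^{\frac{3}{2}}$
$U{\left(V,C \right)} = - 8 i + 47 C V$ ($U{\left(V,C \right)} = \left(2 + 5^{2} + 4 \cdot 5\right) V C + \left(-4\right)^{\frac{3}{2}} = \left(2 + 25 + 20\right) V C - 8 i = 47 V C - 8 i = 47 C V - 8 i = - 8 i + 47 C V$)
$\left(-11\right) \left(-12\right) U{\left(-4,-4 \right)} = \left(-11\right) \left(-12\right) \left(- 8 i + 47 \left(-4\right) \left(-4\right)\right) = 132 \left(- 8 i + 752\right) = 132 \left(752 - 8 i\right) = 99264 - 1056 i$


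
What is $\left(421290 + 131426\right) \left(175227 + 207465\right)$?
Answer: $211519991472$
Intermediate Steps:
$\left(421290 + 131426\right) \left(175227 + 207465\right) = 552716 \cdot 382692 = 211519991472$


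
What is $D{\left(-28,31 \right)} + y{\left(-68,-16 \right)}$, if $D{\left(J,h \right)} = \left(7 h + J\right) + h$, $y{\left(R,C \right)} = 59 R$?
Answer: $-3792$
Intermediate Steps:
$D{\left(J,h \right)} = J + 8 h$ ($D{\left(J,h \right)} = \left(J + 7 h\right) + h = J + 8 h$)
$D{\left(-28,31 \right)} + y{\left(-68,-16 \right)} = \left(-28 + 8 \cdot 31\right) + 59 \left(-68\right) = \left(-28 + 248\right) - 4012 = 220 - 4012 = -3792$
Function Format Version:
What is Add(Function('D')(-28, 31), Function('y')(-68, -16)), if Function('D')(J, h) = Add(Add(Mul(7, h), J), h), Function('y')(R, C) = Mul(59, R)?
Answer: -3792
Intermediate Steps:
Function('D')(J, h) = Add(J, Mul(8, h)) (Function('D')(J, h) = Add(Add(J, Mul(7, h)), h) = Add(J, Mul(8, h)))
Add(Function('D')(-28, 31), Function('y')(-68, -16)) = Add(Add(-28, Mul(8, 31)), Mul(59, -68)) = Add(Add(-28, 248), -4012) = Add(220, -4012) = -3792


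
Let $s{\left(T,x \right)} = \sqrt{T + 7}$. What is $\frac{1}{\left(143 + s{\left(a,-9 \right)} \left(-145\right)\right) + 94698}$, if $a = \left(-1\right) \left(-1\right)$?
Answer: $\frac{94841}{8994647081} + \frac{290 \sqrt{2}}{8994647081} \approx 1.059 \cdot 10^{-5}$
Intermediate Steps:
$a = 1$
$s{\left(T,x \right)} = \sqrt{7 + T}$
$\frac{1}{\left(143 + s{\left(a,-9 \right)} \left(-145\right)\right) + 94698} = \frac{1}{\left(143 + \sqrt{7 + 1} \left(-145\right)\right) + 94698} = \frac{1}{\left(143 + \sqrt{8} \left(-145\right)\right) + 94698} = \frac{1}{\left(143 + 2 \sqrt{2} \left(-145\right)\right) + 94698} = \frac{1}{\left(143 - 290 \sqrt{2}\right) + 94698} = \frac{1}{94841 - 290 \sqrt{2}}$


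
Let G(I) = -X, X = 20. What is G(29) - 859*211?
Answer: -181269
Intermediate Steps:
G(I) = -20 (G(I) = -1*20 = -20)
G(29) - 859*211 = -20 - 859*211 = -20 - 181249 = -181269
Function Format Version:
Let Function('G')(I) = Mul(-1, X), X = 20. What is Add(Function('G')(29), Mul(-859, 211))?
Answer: -181269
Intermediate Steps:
Function('G')(I) = -20 (Function('G')(I) = Mul(-1, 20) = -20)
Add(Function('G')(29), Mul(-859, 211)) = Add(-20, Mul(-859, 211)) = Add(-20, -181249) = -181269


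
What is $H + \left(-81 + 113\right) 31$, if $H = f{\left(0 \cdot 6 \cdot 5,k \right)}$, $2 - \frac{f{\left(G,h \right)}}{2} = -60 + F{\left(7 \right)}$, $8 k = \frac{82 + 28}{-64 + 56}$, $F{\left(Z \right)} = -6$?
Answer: $1128$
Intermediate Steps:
$k = - \frac{55}{32}$ ($k = \frac{\left(82 + 28\right) \frac{1}{-64 + 56}}{8} = \frac{110 \frac{1}{-8}}{8} = \frac{110 \left(- \frac{1}{8}\right)}{8} = \frac{1}{8} \left(- \frac{55}{4}\right) = - \frac{55}{32} \approx -1.7188$)
$f{\left(G,h \right)} = 136$ ($f{\left(G,h \right)} = 4 - 2 \left(-60 - 6\right) = 4 - -132 = 4 + 132 = 136$)
$H = 136$
$H + \left(-81 + 113\right) 31 = 136 + \left(-81 + 113\right) 31 = 136 + 32 \cdot 31 = 136 + 992 = 1128$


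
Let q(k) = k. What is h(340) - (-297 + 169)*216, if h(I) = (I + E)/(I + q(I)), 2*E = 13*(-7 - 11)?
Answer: 18800863/680 ≈ 27648.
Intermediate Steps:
E = -117 (E = (13*(-7 - 11))/2 = (13*(-18))/2 = (½)*(-234) = -117)
h(I) = (-117 + I)/(2*I) (h(I) = (I - 117)/(I + I) = (-117 + I)/((2*I)) = (-117 + I)*(1/(2*I)) = (-117 + I)/(2*I))
h(340) - (-297 + 169)*216 = (½)*(-117 + 340)/340 - (-297 + 169)*216 = (½)*(1/340)*223 - (-128)*216 = 223/680 - 1*(-27648) = 223/680 + 27648 = 18800863/680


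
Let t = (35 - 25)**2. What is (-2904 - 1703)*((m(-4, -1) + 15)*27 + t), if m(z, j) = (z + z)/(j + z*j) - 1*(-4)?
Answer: -2492387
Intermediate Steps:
m(z, j) = 4 + 2*z/(j + j*z) (m(z, j) = (2*z)/(j + j*z) + 4 = 2*z/(j + j*z) + 4 = 4 + 2*z/(j + j*z))
t = 100 (t = 10**2 = 100)
(-2904 - 1703)*((m(-4, -1) + 15)*27 + t) = (-2904 - 1703)*((2*(-4 + 2*(-1) + 2*(-1)*(-4))/(-1*(1 - 4)) + 15)*27 + 100) = -4607*((2*(-1)*(-4 - 2 + 8)/(-3) + 15)*27 + 100) = -4607*((2*(-1)*(-1/3)*2 + 15)*27 + 100) = -4607*((4/3 + 15)*27 + 100) = -4607*((49/3)*27 + 100) = -4607*(441 + 100) = -4607*541 = -2492387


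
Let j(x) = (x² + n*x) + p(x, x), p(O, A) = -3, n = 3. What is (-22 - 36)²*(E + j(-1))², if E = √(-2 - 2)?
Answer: 70644 - 67280*I ≈ 70644.0 - 67280.0*I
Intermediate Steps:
E = 2*I (E = √(-4) = 2*I ≈ 2.0*I)
j(x) = -3 + x² + 3*x (j(x) = (x² + 3*x) - 3 = -3 + x² + 3*x)
(-22 - 36)²*(E + j(-1))² = (-22 - 36)²*(2*I + (-3 + (-1)² + 3*(-1)))² = (-58)²*(2*I + (-3 + 1 - 3))² = 3364*(2*I - 5)² = 3364*(-5 + 2*I)²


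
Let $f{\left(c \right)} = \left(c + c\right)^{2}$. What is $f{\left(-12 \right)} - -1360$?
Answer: $1936$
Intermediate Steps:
$f{\left(c \right)} = 4 c^{2}$ ($f{\left(c \right)} = \left(2 c\right)^{2} = 4 c^{2}$)
$f{\left(-12 \right)} - -1360 = 4 \left(-12\right)^{2} - -1360 = 4 \cdot 144 + 1360 = 576 + 1360 = 1936$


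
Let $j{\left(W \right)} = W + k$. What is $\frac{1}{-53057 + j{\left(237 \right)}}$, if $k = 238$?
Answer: $- \frac{1}{52582} \approx -1.9018 \cdot 10^{-5}$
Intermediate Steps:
$j{\left(W \right)} = 238 + W$ ($j{\left(W \right)} = W + 238 = 238 + W$)
$\frac{1}{-53057 + j{\left(237 \right)}} = \frac{1}{-53057 + \left(238 + 237\right)} = \frac{1}{-53057 + 475} = \frac{1}{-52582} = - \frac{1}{52582}$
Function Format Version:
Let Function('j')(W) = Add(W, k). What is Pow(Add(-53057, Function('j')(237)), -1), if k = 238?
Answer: Rational(-1, 52582) ≈ -1.9018e-5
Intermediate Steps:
Function('j')(W) = Add(238, W) (Function('j')(W) = Add(W, 238) = Add(238, W))
Pow(Add(-53057, Function('j')(237)), -1) = Pow(Add(-53057, Add(238, 237)), -1) = Pow(Add(-53057, 475), -1) = Pow(-52582, -1) = Rational(-1, 52582)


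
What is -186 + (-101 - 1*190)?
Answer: -477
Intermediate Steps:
-186 + (-101 - 1*190) = -186 + (-101 - 190) = -186 - 291 = -477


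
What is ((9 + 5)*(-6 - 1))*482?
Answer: -47236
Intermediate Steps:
((9 + 5)*(-6 - 1))*482 = (14*(-7))*482 = -98*482 = -47236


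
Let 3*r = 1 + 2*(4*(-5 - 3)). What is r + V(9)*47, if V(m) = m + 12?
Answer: 966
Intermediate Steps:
V(m) = 12 + m
r = -21 (r = (1 + 2*(4*(-5 - 3)))/3 = (1 + 2*(4*(-8)))/3 = (1 + 2*(-32))/3 = (1 - 64)/3 = (⅓)*(-63) = -21)
r + V(9)*47 = -21 + (12 + 9)*47 = -21 + 21*47 = -21 + 987 = 966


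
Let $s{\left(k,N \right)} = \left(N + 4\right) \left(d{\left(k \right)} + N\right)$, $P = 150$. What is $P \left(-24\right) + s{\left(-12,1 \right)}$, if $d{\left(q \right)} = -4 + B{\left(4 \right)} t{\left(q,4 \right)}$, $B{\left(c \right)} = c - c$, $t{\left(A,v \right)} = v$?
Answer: $-3615$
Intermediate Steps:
$B{\left(c \right)} = 0$
$d{\left(q \right)} = -4$ ($d{\left(q \right)} = -4 + 0 \cdot 4 = -4 + 0 = -4$)
$s{\left(k,N \right)} = \left(-4 + N\right) \left(4 + N\right)$ ($s{\left(k,N \right)} = \left(N + 4\right) \left(-4 + N\right) = \left(4 + N\right) \left(-4 + N\right) = \left(-4 + N\right) \left(4 + N\right)$)
$P \left(-24\right) + s{\left(-12,1 \right)} = 150 \left(-24\right) - \left(16 - 1^{2}\right) = -3600 + \left(-16 + 1\right) = -3600 - 15 = -3615$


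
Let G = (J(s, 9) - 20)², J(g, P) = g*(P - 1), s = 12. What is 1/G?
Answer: 1/5776 ≈ 0.00017313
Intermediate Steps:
J(g, P) = g*(-1 + P)
G = 5776 (G = (12*(-1 + 9) - 20)² = (12*8 - 20)² = (96 - 20)² = 76² = 5776)
1/G = 1/5776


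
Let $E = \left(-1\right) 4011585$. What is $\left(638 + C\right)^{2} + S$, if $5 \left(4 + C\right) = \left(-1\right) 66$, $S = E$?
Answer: $- \frac{90654809}{25} \approx -3.6262 \cdot 10^{6}$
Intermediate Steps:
$E = -4011585$
$S = -4011585$
$C = - \frac{86}{5}$ ($C = -4 + \frac{\left(-1\right) 66}{5} = -4 + \frac{1}{5} \left(-66\right) = -4 - \frac{66}{5} = - \frac{86}{5} \approx -17.2$)
$\left(638 + C\right)^{2} + S = \left(638 - \frac{86}{5}\right)^{2} - 4011585 = \left(\frac{3104}{5}\right)^{2} - 4011585 = \frac{9634816}{25} - 4011585 = - \frac{90654809}{25}$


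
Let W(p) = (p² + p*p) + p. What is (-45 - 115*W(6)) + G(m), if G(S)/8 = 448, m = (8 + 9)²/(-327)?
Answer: -5431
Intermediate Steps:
W(p) = p + 2*p² (W(p) = (p² + p²) + p = 2*p² + p = p + 2*p²)
m = -289/327 (m = 17²*(-1/327) = 289*(-1/327) = -289/327 ≈ -0.88379)
G(S) = 3584 (G(S) = 8*448 = 3584)
(-45 - 115*W(6)) + G(m) = (-45 - 690*(1 + 2*6)) + 3584 = (-45 - 690*(1 + 12)) + 3584 = (-45 - 690*13) + 3584 = (-45 - 115*78) + 3584 = (-45 - 8970) + 3584 = -9015 + 3584 = -5431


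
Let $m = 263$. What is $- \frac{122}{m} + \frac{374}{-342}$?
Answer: $- \frac{70043}{44973} \approx -1.5574$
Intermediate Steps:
$- \frac{122}{m} + \frac{374}{-342} = - \frac{122}{263} + \frac{374}{-342} = \left(-122\right) \frac{1}{263} + 374 \left(- \frac{1}{342}\right) = - \frac{122}{263} - \frac{187}{171} = - \frac{70043}{44973}$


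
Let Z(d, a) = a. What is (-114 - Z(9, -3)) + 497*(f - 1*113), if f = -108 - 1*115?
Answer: -167103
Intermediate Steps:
f = -223 (f = -108 - 115 = -223)
(-114 - Z(9, -3)) + 497*(f - 1*113) = (-114 - 1*(-3)) + 497*(-223 - 1*113) = (-114 + 3) + 497*(-223 - 113) = -111 + 497*(-336) = -111 - 166992 = -167103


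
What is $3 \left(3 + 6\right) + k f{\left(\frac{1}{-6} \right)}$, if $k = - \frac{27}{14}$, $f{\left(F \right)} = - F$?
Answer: $\frac{747}{28} \approx 26.679$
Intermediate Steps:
$k = - \frac{27}{14}$ ($k = \left(-27\right) \frac{1}{14} = - \frac{27}{14} \approx -1.9286$)
$3 \left(3 + 6\right) + k f{\left(\frac{1}{-6} \right)} = 3 \left(3 + 6\right) - \frac{27 \left(- \frac{1}{-6}\right)}{14} = 3 \cdot 9 - \frac{27 \left(\left(-1\right) \left(- \frac{1}{6}\right)\right)}{14} = 27 - \frac{9}{28} = \frac{747}{28}$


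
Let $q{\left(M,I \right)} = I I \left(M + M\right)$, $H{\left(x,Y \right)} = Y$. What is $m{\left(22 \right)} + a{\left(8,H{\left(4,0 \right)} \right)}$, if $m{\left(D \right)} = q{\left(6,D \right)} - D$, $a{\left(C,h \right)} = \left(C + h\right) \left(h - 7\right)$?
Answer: $5730$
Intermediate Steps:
$a{\left(C,h \right)} = \left(-7 + h\right) \left(C + h\right)$ ($a{\left(C,h \right)} = \left(C + h\right) \left(-7 + h\right) = \left(-7 + h\right) \left(C + h\right)$)
$q{\left(M,I \right)} = 2 M I^{2}$ ($q{\left(M,I \right)} = I^{2} \cdot 2 M = 2 M I^{2}$)
$m{\left(D \right)} = - D + 12 D^{2}$ ($m{\left(D \right)} = 2 \cdot 6 D^{2} - D = 12 D^{2} - D = - D + 12 D^{2}$)
$m{\left(22 \right)} + a{\left(8,H{\left(4,0 \right)} \right)} = 22 \left(-1 + 12 \cdot 22\right) + \left(0^{2} - 56 - 0 + 8 \cdot 0\right) = 22 \left(-1 + 264\right) + \left(0 - 56 + 0 + 0\right) = 22 \cdot 263 - 56 = 5786 - 56 = 5730$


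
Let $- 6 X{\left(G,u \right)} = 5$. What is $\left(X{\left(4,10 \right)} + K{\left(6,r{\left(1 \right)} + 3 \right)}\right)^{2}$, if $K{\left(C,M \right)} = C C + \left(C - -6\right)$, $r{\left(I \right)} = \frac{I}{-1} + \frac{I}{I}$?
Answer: $\frac{80089}{36} \approx 2224.7$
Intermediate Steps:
$r{\left(I \right)} = 1 - I$ ($r{\left(I \right)} = I \left(-1\right) + 1 = - I + 1 = 1 - I$)
$X{\left(G,u \right)} = - \frac{5}{6}$ ($X{\left(G,u \right)} = \left(- \frac{1}{6}\right) 5 = - \frac{5}{6}$)
$K{\left(C,M \right)} = 6 + C + C^{2}$ ($K{\left(C,M \right)} = C^{2} + \left(C + 6\right) = C^{2} + \left(6 + C\right) = 6 + C + C^{2}$)
$\left(X{\left(4,10 \right)} + K{\left(6,r{\left(1 \right)} + 3 \right)}\right)^{2} = \left(- \frac{5}{6} + \left(6 + 6 + 6^{2}\right)\right)^{2} = \left(- \frac{5}{6} + \left(6 + 6 + 36\right)\right)^{2} = \left(- \frac{5}{6} + 48\right)^{2} = \left(\frac{283}{6}\right)^{2} = \frac{80089}{36}$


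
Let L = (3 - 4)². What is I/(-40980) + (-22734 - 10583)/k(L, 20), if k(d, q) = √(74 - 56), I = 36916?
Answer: -9229/10245 - 33317*√2/6 ≈ -7853.8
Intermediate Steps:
L = 1 (L = (-1)² = 1)
k(d, q) = 3*√2 (k(d, q) = √18 = 3*√2)
I/(-40980) + (-22734 - 10583)/k(L, 20) = 36916/(-40980) + (-22734 - 10583)/((3*√2)) = 36916*(-1/40980) - 33317*√2/6 = -9229/10245 - 33317*√2/6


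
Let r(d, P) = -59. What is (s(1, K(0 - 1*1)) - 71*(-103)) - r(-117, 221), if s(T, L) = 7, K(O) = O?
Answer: 7379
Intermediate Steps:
(s(1, K(0 - 1*1)) - 71*(-103)) - r(-117, 221) = (7 - 71*(-103)) - 1*(-59) = (7 + 7313) + 59 = 7320 + 59 = 7379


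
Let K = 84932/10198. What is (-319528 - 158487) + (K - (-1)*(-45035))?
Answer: -2666989484/5099 ≈ -5.2304e+5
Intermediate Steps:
K = 42466/5099 (K = 84932*(1/10198) = 42466/5099 ≈ 8.3283)
(-319528 - 158487) + (K - (-1)*(-45035)) = (-319528 - 158487) + (42466/5099 - (-1)*(-45035)) = -478015 + (42466/5099 - 1*45035) = -478015 + (42466/5099 - 45035) = -478015 - 229590999/5099 = -2666989484/5099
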